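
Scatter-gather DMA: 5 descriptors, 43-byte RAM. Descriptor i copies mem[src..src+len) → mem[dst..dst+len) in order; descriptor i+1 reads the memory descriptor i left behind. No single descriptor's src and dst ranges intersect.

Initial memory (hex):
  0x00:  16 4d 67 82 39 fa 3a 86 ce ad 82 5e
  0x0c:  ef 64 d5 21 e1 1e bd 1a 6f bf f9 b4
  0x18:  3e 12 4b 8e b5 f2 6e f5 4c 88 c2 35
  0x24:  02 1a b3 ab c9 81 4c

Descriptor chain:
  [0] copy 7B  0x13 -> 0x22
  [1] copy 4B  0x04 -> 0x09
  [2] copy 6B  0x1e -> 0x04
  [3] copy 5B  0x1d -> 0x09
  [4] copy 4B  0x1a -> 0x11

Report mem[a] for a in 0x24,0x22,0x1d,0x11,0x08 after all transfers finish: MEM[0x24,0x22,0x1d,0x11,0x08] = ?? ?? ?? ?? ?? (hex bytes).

MEM[0x24,0x22,0x1d,0x11,0x08] = bf 1a f2 4b 1a

[0] 0x13->0x22 len=7 : 1a 6f bf f9 b4 3e 12
[1] 0x04->0x09 len=4 : 39 fa 3a 86
[2] 0x1e->0x04 len=6 : 6e f5 4c 88 1a 6f
[3] 0x1d->0x09 len=5 : f2 6e f5 4c 88
[4] 0x1a->0x11 len=4 : 4b 8e b5 f2
query mem[0x24]=0xbf, mem[0x22]=0x1a, mem[0x1d]=0xf2, mem[0x11]=0x4b, mem[0x08]=0x1a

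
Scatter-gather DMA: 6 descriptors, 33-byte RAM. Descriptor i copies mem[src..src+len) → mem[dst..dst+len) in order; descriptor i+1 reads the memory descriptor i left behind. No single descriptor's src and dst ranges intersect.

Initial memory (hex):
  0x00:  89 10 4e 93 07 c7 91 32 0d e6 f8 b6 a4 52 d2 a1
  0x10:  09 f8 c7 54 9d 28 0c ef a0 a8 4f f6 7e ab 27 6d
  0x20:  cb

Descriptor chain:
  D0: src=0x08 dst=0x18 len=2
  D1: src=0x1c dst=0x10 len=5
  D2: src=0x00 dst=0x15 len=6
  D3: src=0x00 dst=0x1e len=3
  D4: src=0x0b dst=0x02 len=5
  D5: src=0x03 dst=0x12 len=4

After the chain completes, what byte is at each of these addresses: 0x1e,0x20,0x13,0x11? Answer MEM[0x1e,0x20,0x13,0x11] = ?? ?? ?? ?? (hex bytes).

  after D0: wrote 2B at 0x18 = 0de6
  after D1: wrote 5B at 0x10 = 7eab276dcb
  after D2: wrote 6B at 0x15 = 89104e9307c7
  after D3: wrote 3B at 0x1e = 89104e
  after D4: wrote 5B at 0x02 = b6a452d2a1
  after D5: wrote 4B at 0x12 = a452d2a1
query mem[0x1e]=0x89, mem[0x20]=0x4e, mem[0x13]=0x52, mem[0x11]=0xab

MEM[0x1e,0x20,0x13,0x11] = 89 4e 52 ab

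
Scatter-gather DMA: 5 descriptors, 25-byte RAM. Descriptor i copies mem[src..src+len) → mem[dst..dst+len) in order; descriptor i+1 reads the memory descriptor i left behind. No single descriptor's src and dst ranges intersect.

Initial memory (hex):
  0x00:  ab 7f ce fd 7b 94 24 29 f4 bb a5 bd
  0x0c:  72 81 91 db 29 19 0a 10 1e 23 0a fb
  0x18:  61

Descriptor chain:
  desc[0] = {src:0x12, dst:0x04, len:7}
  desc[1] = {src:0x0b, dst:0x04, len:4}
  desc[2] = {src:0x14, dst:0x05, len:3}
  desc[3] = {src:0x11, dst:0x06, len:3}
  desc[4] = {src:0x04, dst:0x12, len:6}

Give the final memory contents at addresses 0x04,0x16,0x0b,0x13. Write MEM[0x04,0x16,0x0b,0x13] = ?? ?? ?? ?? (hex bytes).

MEM[0x04,0x16,0x0b,0x13] = bd 10 bd 1e

D0: mem[0x04..0x0a] <- [0a 10 1e 23 0a fb 61]
D1: mem[0x04..0x07] <- [bd 72 81 91]
D2: mem[0x05..0x07] <- [1e 23 0a]
D3: mem[0x06..0x08] <- [19 0a 10]
D4: mem[0x12..0x17] <- [bd 1e 19 0a 10 fb]
query mem[0x04]=0xbd, mem[0x16]=0x10, mem[0x0b]=0xbd, mem[0x13]=0x1e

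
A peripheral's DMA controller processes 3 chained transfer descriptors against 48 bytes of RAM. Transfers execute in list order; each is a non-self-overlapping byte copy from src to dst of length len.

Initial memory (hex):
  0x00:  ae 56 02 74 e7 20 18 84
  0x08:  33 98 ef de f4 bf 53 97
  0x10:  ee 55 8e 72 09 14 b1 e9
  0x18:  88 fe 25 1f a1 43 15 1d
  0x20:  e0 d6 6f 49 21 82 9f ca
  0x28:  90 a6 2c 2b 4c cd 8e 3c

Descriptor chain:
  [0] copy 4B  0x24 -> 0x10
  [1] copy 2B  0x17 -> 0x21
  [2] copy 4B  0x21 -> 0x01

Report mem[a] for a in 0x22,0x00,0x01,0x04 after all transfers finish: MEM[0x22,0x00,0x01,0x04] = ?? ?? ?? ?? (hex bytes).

D0: mem[0x10..0x13] <- [21 82 9f ca]
D1: mem[0x21..0x22] <- [e9 88]
D2: mem[0x01..0x04] <- [e9 88 49 21]
query mem[0x22]=0x88, mem[0x00]=0xae, mem[0x01]=0xe9, mem[0x04]=0x21

MEM[0x22,0x00,0x01,0x04] = 88 ae e9 21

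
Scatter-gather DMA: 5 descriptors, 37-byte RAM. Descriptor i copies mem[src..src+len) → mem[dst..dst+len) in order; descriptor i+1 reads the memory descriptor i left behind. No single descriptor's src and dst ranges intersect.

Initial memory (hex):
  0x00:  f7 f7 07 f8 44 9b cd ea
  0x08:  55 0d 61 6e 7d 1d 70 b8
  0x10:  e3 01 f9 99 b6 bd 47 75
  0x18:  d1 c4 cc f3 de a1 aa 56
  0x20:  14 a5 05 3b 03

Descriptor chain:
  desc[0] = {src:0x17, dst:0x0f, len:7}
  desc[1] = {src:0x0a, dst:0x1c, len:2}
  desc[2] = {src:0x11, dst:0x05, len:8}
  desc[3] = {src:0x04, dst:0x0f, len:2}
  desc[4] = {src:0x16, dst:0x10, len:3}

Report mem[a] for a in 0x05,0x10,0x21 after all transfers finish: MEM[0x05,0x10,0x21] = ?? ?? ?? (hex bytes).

MEM[0x05,0x10,0x21] = c4 47 a5

D0: mem[0x0f..0x15] <- [75 d1 c4 cc f3 de a1]
D1: mem[0x1c..0x1d] <- [61 6e]
D2: mem[0x05..0x0c] <- [c4 cc f3 de a1 47 75 d1]
D3: mem[0x0f..0x10] <- [44 c4]
D4: mem[0x10..0x12] <- [47 75 d1]
query mem[0x05]=0xc4, mem[0x10]=0x47, mem[0x21]=0xa5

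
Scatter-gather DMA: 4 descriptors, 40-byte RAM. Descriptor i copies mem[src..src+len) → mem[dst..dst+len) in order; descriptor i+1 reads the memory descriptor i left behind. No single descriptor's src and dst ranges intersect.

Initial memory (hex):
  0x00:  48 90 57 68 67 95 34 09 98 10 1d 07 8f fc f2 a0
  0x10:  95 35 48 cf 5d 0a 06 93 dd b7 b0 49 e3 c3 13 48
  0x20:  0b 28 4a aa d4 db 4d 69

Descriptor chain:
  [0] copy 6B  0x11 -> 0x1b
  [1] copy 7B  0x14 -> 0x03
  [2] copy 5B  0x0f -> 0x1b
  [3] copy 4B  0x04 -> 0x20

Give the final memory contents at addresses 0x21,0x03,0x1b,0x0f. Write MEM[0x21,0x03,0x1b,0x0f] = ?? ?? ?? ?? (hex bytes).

  after D0: wrote 6B at 0x1b = 3548cf5d0a06
  after D1: wrote 7B at 0x03 = 5d0a0693ddb7b0
  after D2: wrote 5B at 0x1b = a0953548cf
  after D3: wrote 4B at 0x20 = 0a0693dd
query mem[0x21]=0x06, mem[0x03]=0x5d, mem[0x1b]=0xa0, mem[0x0f]=0xa0

MEM[0x21,0x03,0x1b,0x0f] = 06 5d a0 a0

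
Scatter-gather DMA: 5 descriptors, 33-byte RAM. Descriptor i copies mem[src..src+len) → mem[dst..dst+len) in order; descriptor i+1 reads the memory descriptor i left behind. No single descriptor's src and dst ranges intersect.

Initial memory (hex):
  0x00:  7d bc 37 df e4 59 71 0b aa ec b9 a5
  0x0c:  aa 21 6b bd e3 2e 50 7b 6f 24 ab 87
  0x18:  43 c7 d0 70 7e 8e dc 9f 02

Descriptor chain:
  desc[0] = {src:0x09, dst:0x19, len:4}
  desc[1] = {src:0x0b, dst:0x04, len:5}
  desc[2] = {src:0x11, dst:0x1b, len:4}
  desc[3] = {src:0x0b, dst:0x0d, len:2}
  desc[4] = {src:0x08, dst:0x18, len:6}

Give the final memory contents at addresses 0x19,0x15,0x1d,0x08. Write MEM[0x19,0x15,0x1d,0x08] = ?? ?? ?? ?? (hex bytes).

[0] 0x09->0x19 len=4 : ec b9 a5 aa
[1] 0x0b->0x04 len=5 : a5 aa 21 6b bd
[2] 0x11->0x1b len=4 : 2e 50 7b 6f
[3] 0x0b->0x0d len=2 : a5 aa
[4] 0x08->0x18 len=6 : bd ec b9 a5 aa a5
query mem[0x19]=0xec, mem[0x15]=0x24, mem[0x1d]=0xa5, mem[0x08]=0xbd

MEM[0x19,0x15,0x1d,0x08] = ec 24 a5 bd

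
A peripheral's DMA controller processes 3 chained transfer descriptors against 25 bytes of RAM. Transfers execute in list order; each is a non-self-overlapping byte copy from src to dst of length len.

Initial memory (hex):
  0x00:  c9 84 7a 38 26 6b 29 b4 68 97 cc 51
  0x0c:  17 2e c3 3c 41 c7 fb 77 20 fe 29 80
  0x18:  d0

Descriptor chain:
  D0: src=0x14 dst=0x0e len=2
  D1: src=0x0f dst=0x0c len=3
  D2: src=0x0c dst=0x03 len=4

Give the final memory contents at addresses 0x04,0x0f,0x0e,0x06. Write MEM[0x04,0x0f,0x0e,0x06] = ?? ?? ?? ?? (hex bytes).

#0 dst[0x0e+2] := {0x20,0xfe}
#1 dst[0x0c+3] := {0xfe,0x41,0xc7}
#2 dst[0x03+4] := {0xfe,0x41,0xc7,0xfe}
query mem[0x04]=0x41, mem[0x0f]=0xfe, mem[0x0e]=0xc7, mem[0x06]=0xfe

MEM[0x04,0x0f,0x0e,0x06] = 41 fe c7 fe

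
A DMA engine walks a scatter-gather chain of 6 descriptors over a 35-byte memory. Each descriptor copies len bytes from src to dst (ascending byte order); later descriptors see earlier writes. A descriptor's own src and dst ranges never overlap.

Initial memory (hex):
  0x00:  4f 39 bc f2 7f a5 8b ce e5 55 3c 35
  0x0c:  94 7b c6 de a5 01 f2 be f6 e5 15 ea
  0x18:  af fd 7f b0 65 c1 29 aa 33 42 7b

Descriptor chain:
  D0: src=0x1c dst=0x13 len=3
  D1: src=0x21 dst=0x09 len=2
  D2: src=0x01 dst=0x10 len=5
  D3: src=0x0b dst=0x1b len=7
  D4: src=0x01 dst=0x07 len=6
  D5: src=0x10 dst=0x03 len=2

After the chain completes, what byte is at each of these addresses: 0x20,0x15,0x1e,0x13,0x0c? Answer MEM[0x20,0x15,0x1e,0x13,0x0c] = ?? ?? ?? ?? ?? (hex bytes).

[0] 0x1c->0x13 len=3 : 65 c1 29
[1] 0x21->0x09 len=2 : 42 7b
[2] 0x01->0x10 len=5 : 39 bc f2 7f a5
[3] 0x0b->0x1b len=7 : 35 94 7b c6 de 39 bc
[4] 0x01->0x07 len=6 : 39 bc f2 7f a5 8b
[5] 0x10->0x03 len=2 : 39 bc
query mem[0x20]=0x39, mem[0x15]=0x29, mem[0x1e]=0xc6, mem[0x13]=0x7f, mem[0x0c]=0x8b

MEM[0x20,0x15,0x1e,0x13,0x0c] = 39 29 c6 7f 8b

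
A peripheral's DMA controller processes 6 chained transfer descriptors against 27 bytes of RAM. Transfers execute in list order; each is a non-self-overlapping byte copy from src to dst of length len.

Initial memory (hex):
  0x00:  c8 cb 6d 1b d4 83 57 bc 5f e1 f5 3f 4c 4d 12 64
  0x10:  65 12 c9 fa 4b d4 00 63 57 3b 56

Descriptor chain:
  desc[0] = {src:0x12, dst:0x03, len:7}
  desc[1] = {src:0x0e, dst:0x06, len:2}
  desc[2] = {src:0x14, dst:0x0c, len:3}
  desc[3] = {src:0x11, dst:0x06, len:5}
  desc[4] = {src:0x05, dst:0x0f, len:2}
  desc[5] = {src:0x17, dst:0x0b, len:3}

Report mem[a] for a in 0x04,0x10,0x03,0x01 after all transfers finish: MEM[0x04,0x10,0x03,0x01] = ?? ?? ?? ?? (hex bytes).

#0 dst[0x03+7] := {0xc9,0xfa,0x4b,0xd4,0x00,0x63,0x57}
#1 dst[0x06+2] := {0x12,0x64}
#2 dst[0x0c+3] := {0x4b,0xd4,0x00}
#3 dst[0x06+5] := {0x12,0xc9,0xfa,0x4b,0xd4}
#4 dst[0x0f+2] := {0x4b,0x12}
#5 dst[0x0b+3] := {0x63,0x57,0x3b}
query mem[0x04]=0xfa, mem[0x10]=0x12, mem[0x03]=0xc9, mem[0x01]=0xcb

MEM[0x04,0x10,0x03,0x01] = fa 12 c9 cb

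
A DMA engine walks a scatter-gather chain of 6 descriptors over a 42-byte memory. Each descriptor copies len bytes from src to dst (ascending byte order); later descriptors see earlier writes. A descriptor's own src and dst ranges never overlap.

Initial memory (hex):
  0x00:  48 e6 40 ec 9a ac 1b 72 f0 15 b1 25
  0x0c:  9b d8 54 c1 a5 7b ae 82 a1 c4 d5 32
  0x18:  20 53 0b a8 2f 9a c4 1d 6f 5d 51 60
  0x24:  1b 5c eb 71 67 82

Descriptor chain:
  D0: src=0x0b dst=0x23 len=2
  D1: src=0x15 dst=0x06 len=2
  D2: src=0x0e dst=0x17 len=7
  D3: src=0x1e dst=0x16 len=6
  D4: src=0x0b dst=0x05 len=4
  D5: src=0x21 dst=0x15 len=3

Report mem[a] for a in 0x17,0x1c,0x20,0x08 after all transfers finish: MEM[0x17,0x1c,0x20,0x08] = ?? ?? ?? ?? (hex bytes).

[0] 0x0b->0x23 len=2 : 25 9b
[1] 0x15->0x06 len=2 : c4 d5
[2] 0x0e->0x17 len=7 : 54 c1 a5 7b ae 82 a1
[3] 0x1e->0x16 len=6 : c4 1d 6f 5d 51 25
[4] 0x0b->0x05 len=4 : 25 9b d8 54
[5] 0x21->0x15 len=3 : 5d 51 25
query mem[0x17]=0x25, mem[0x1c]=0x82, mem[0x20]=0x6f, mem[0x08]=0x54

MEM[0x17,0x1c,0x20,0x08] = 25 82 6f 54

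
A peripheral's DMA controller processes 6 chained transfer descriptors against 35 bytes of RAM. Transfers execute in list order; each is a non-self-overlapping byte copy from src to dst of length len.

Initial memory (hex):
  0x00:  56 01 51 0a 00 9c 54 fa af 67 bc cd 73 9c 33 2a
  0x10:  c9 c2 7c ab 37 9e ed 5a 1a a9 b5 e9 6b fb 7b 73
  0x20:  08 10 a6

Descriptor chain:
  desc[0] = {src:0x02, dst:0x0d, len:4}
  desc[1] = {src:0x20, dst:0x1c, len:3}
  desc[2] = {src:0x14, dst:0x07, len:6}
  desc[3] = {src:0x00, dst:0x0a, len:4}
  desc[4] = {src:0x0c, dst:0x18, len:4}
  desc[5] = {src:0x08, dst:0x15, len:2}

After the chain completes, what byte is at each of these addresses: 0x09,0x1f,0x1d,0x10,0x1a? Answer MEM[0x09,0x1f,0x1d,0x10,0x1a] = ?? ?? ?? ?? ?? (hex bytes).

  after D0: wrote 4B at 0x0d = 510a009c
  after D1: wrote 3B at 0x1c = 0810a6
  after D2: wrote 6B at 0x07 = 379eed5a1aa9
  after D3: wrote 4B at 0x0a = 5601510a
  after D4: wrote 4B at 0x18 = 510a0a00
  after D5: wrote 2B at 0x15 = 9eed
query mem[0x09]=0xed, mem[0x1f]=0x73, mem[0x1d]=0x10, mem[0x10]=0x9c, mem[0x1a]=0x0a

MEM[0x09,0x1f,0x1d,0x10,0x1a] = ed 73 10 9c 0a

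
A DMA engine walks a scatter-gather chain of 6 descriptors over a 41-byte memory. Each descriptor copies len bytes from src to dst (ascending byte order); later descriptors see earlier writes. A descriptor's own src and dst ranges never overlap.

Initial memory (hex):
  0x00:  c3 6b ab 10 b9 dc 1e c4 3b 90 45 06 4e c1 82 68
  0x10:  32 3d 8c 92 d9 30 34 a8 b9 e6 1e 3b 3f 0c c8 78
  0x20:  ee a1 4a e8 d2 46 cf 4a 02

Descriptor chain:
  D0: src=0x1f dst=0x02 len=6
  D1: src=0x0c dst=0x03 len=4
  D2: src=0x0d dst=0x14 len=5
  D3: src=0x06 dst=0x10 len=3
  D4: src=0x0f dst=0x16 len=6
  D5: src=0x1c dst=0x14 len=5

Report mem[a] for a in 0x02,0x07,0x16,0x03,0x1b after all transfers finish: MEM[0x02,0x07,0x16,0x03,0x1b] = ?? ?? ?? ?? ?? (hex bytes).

MEM[0x02,0x07,0x16,0x03,0x1b] = 78 d2 c8 4e c1

[0] 0x1f->0x02 len=6 : 78 ee a1 4a e8 d2
[1] 0x0c->0x03 len=4 : 4e c1 82 68
[2] 0x0d->0x14 len=5 : c1 82 68 32 3d
[3] 0x06->0x10 len=3 : 68 d2 3b
[4] 0x0f->0x16 len=6 : 68 68 d2 3b 92 c1
[5] 0x1c->0x14 len=5 : 3f 0c c8 78 ee
query mem[0x02]=0x78, mem[0x07]=0xd2, mem[0x16]=0xc8, mem[0x03]=0x4e, mem[0x1b]=0xc1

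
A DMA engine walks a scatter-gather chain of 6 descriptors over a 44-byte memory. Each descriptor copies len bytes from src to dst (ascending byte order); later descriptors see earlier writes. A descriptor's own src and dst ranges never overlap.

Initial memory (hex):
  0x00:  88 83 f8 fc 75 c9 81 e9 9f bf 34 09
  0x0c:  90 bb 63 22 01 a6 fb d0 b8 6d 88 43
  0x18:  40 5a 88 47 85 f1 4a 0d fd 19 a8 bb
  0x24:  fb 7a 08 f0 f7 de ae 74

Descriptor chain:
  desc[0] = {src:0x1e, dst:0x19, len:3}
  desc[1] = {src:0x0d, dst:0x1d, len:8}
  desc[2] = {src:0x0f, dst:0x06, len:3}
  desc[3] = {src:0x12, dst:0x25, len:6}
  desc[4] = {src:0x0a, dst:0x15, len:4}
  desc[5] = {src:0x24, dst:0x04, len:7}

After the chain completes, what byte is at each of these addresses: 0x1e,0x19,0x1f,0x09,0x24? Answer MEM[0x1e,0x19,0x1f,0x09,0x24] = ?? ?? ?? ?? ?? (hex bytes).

D0: mem[0x19..0x1b] <- [4a 0d fd]
D1: mem[0x1d..0x24] <- [bb 63 22 01 a6 fb d0 b8]
D2: mem[0x06..0x08] <- [22 01 a6]
D3: mem[0x25..0x2a] <- [fb d0 b8 6d 88 43]
D4: mem[0x15..0x18] <- [34 09 90 bb]
D5: mem[0x04..0x0a] <- [b8 fb d0 b8 6d 88 43]
query mem[0x1e]=0x63, mem[0x19]=0x4a, mem[0x1f]=0x22, mem[0x09]=0x88, mem[0x24]=0xb8

MEM[0x1e,0x19,0x1f,0x09,0x24] = 63 4a 22 88 b8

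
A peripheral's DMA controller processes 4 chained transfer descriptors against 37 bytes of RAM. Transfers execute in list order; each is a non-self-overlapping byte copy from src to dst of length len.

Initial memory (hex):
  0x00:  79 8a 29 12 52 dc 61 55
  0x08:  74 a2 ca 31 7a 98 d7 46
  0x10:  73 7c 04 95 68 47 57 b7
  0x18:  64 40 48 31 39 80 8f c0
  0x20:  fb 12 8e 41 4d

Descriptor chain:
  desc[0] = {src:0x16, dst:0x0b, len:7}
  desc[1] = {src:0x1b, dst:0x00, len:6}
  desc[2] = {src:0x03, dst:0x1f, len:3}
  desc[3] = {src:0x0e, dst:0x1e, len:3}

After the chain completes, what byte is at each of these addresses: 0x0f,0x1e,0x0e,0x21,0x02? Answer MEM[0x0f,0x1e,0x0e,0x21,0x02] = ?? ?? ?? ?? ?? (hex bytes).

#0 dst[0x0b+7] := {0x57,0xb7,0x64,0x40,0x48,0x31,0x39}
#1 dst[0x00+6] := {0x31,0x39,0x80,0x8f,0xc0,0xfb}
#2 dst[0x1f+3] := {0x8f,0xc0,0xfb}
#3 dst[0x1e+3] := {0x40,0x48,0x31}
query mem[0x0f]=0x48, mem[0x1e]=0x40, mem[0x0e]=0x40, mem[0x21]=0xfb, mem[0x02]=0x80

MEM[0x0f,0x1e,0x0e,0x21,0x02] = 48 40 40 fb 80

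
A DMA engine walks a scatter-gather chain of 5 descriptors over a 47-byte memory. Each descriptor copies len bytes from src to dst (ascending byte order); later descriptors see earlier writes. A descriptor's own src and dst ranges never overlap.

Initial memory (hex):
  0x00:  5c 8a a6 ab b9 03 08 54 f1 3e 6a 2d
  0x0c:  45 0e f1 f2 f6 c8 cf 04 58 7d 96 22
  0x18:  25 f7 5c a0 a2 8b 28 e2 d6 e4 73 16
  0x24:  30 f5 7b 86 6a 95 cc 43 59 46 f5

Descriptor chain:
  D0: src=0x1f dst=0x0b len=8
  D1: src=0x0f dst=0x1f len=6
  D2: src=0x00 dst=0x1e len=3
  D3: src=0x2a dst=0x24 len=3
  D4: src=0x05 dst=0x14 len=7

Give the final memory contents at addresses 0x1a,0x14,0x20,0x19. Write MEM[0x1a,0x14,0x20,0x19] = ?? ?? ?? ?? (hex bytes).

MEM[0x1a,0x14,0x20,0x19] = e2 03 a6 6a

D0: mem[0x0b..0x12] <- [e2 d6 e4 73 16 30 f5 7b]
D1: mem[0x1f..0x24] <- [16 30 f5 7b 04 58]
D2: mem[0x1e..0x20] <- [5c 8a a6]
D3: mem[0x24..0x26] <- [cc 43 59]
D4: mem[0x14..0x1a] <- [03 08 54 f1 3e 6a e2]
query mem[0x1a]=0xe2, mem[0x14]=0x03, mem[0x20]=0xa6, mem[0x19]=0x6a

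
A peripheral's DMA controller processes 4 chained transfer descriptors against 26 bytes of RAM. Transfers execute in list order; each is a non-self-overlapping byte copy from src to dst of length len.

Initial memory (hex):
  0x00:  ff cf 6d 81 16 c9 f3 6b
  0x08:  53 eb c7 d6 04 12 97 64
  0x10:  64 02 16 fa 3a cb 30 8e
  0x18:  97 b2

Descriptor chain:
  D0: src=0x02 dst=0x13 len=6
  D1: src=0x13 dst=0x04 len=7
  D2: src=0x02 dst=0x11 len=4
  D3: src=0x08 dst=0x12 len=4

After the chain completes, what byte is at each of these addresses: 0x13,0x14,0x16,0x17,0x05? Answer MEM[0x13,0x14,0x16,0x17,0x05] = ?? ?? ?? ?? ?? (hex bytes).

D0: mem[0x13..0x18] <- [6d 81 16 c9 f3 6b]
D1: mem[0x04..0x0a] <- [6d 81 16 c9 f3 6b b2]
D2: mem[0x11..0x14] <- [6d 81 6d 81]
D3: mem[0x12..0x15] <- [f3 6b b2 d6]
query mem[0x13]=0x6b, mem[0x14]=0xb2, mem[0x16]=0xc9, mem[0x17]=0xf3, mem[0x05]=0x81

MEM[0x13,0x14,0x16,0x17,0x05] = 6b b2 c9 f3 81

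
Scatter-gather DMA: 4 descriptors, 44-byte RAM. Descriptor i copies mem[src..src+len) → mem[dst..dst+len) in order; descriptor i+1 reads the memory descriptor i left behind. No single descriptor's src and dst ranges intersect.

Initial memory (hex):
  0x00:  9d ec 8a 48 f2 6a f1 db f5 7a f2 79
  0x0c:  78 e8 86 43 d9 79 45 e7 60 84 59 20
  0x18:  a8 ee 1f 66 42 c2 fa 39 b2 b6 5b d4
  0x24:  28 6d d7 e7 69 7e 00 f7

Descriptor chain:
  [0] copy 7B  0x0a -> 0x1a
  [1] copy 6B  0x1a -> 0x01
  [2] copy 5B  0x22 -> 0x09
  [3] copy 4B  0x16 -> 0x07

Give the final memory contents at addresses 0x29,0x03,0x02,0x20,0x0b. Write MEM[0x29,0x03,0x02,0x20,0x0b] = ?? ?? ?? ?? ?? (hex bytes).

  after D0: wrote 7B at 0x1a = f27978e88643d9
  after D1: wrote 6B at 0x01 = f27978e88643
  after D2: wrote 5B at 0x09 = 5bd4286dd7
  after D3: wrote 4B at 0x07 = 5920a8ee
query mem[0x29]=0x7e, mem[0x03]=0x78, mem[0x02]=0x79, mem[0x20]=0xd9, mem[0x0b]=0x28

MEM[0x29,0x03,0x02,0x20,0x0b] = 7e 78 79 d9 28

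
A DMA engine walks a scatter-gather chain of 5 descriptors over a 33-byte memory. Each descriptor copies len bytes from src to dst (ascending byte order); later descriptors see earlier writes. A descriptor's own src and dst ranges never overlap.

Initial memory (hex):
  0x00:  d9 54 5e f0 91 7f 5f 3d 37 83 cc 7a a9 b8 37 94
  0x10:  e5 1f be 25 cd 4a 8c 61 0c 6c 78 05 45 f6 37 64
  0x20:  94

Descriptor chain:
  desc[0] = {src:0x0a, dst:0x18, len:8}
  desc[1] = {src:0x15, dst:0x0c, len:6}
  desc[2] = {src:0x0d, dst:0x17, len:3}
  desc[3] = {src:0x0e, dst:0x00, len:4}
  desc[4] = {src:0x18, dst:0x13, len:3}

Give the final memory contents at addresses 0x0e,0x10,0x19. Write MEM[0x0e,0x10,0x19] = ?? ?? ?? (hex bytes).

#0 dst[0x18+8] := {0xcc,0x7a,0xa9,0xb8,0x37,0x94,0xe5,0x1f}
#1 dst[0x0c+6] := {0x4a,0x8c,0x61,0xcc,0x7a,0xa9}
#2 dst[0x17+3] := {0x8c,0x61,0xcc}
#3 dst[0x00+4] := {0x61,0xcc,0x7a,0xa9}
#4 dst[0x13+3] := {0x61,0xcc,0xa9}
query mem[0x0e]=0x61, mem[0x10]=0x7a, mem[0x19]=0xcc

MEM[0x0e,0x10,0x19] = 61 7a cc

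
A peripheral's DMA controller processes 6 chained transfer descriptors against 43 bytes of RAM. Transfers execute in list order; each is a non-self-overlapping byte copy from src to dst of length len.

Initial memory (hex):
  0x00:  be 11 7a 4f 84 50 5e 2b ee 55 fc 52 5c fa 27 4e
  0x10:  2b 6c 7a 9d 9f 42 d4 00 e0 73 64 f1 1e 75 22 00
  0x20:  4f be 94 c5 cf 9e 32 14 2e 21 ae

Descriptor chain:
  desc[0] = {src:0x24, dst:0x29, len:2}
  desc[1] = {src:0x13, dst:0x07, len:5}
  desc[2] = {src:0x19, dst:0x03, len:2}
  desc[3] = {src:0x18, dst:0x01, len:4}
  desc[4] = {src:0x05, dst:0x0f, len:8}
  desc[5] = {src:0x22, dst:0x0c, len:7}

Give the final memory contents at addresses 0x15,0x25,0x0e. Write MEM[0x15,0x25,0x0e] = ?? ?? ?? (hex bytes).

#0 dst[0x29+2] := {0xcf,0x9e}
#1 dst[0x07+5] := {0x9d,0x9f,0x42,0xd4,0x00}
#2 dst[0x03+2] := {0x73,0x64}
#3 dst[0x01+4] := {0xe0,0x73,0x64,0xf1}
#4 dst[0x0f+8] := {0x50,0x5e,0x9d,0x9f,0x42,0xd4,0x00,0x5c}
#5 dst[0x0c+7] := {0x94,0xc5,0xcf,0x9e,0x32,0x14,0x2e}
query mem[0x15]=0x00, mem[0x25]=0x9e, mem[0x0e]=0xcf

MEM[0x15,0x25,0x0e] = 00 9e cf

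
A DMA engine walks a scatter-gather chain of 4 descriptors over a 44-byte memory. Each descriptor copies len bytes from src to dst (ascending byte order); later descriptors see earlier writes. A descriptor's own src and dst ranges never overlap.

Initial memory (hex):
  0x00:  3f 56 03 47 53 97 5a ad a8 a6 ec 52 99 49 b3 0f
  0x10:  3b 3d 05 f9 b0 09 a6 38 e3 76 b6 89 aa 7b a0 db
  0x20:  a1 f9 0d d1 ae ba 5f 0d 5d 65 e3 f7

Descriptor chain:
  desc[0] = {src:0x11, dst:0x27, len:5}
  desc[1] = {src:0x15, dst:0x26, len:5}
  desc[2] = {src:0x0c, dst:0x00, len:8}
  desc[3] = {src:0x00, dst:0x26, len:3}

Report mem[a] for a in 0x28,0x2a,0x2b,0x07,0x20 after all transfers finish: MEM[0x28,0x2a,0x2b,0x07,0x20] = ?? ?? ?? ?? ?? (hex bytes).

MEM[0x28,0x2a,0x2b,0x07,0x20] = b3 76 09 f9 a1

D0: mem[0x27..0x2b] <- [3d 05 f9 b0 09]
D1: mem[0x26..0x2a] <- [09 a6 38 e3 76]
D2: mem[0x00..0x07] <- [99 49 b3 0f 3b 3d 05 f9]
D3: mem[0x26..0x28] <- [99 49 b3]
query mem[0x28]=0xb3, mem[0x2a]=0x76, mem[0x2b]=0x09, mem[0x07]=0xf9, mem[0x20]=0xa1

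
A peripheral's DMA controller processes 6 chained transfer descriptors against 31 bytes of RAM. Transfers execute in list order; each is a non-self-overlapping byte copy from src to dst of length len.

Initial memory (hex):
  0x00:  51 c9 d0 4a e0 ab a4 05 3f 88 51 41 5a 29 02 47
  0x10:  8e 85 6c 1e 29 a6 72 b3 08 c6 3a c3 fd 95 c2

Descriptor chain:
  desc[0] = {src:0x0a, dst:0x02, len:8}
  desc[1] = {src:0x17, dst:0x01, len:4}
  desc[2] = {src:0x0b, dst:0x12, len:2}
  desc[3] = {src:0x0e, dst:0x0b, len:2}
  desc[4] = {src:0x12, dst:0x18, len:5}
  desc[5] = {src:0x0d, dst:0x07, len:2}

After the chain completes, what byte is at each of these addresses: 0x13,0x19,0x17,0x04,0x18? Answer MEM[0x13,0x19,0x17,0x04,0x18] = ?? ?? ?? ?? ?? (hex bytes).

MEM[0x13,0x19,0x17,0x04,0x18] = 5a 5a b3 3a 41

  after D0: wrote 8B at 0x02 = 51415a2902478e85
  after D1: wrote 4B at 0x01 = b308c63a
  after D2: wrote 2B at 0x12 = 415a
  after D3: wrote 2B at 0x0b = 0247
  after D4: wrote 5B at 0x18 = 415a29a672
  after D5: wrote 2B at 0x07 = 2902
query mem[0x13]=0x5a, mem[0x19]=0x5a, mem[0x17]=0xb3, mem[0x04]=0x3a, mem[0x18]=0x41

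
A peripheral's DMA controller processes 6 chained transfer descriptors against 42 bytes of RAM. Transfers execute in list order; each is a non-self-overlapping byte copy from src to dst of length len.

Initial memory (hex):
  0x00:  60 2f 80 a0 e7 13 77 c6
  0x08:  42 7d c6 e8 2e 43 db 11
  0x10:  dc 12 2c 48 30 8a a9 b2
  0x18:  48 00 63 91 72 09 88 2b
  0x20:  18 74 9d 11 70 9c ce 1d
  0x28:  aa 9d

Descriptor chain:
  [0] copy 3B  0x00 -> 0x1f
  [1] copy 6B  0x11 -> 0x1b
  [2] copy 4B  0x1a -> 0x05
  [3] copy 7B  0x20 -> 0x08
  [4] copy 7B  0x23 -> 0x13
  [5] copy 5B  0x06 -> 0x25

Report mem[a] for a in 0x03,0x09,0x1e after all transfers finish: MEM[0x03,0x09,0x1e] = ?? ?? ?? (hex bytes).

[0] 0x00->0x1f len=3 : 60 2f 80
[1] 0x11->0x1b len=6 : 12 2c 48 30 8a a9
[2] 0x1a->0x05 len=4 : 63 12 2c 48
[3] 0x20->0x08 len=7 : a9 80 9d 11 70 9c ce
[4] 0x23->0x13 len=7 : 11 70 9c ce 1d aa 9d
[5] 0x06->0x25 len=5 : 12 2c a9 80 9d
query mem[0x03]=0xa0, mem[0x09]=0x80, mem[0x1e]=0x30

MEM[0x03,0x09,0x1e] = a0 80 30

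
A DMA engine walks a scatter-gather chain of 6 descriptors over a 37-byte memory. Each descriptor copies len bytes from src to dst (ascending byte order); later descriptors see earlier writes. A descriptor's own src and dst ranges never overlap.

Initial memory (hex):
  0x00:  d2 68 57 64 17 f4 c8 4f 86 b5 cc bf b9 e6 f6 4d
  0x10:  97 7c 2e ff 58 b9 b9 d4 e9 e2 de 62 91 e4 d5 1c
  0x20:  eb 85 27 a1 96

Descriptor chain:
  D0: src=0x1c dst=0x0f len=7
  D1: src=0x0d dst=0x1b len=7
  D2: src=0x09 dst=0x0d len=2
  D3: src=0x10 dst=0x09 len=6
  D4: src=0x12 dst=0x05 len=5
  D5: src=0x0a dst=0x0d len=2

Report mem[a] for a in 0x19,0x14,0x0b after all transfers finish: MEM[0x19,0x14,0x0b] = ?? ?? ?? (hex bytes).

MEM[0x19,0x14,0x0b] = e2 85 1c

[0] 0x1c->0x0f len=7 : 91 e4 d5 1c eb 85 27
[1] 0x0d->0x1b len=7 : e6 f6 91 e4 d5 1c eb
[2] 0x09->0x0d len=2 : b5 cc
[3] 0x10->0x09 len=6 : e4 d5 1c eb 85 27
[4] 0x12->0x05 len=5 : 1c eb 85 27 b9
[5] 0x0a->0x0d len=2 : d5 1c
query mem[0x19]=0xe2, mem[0x14]=0x85, mem[0x0b]=0x1c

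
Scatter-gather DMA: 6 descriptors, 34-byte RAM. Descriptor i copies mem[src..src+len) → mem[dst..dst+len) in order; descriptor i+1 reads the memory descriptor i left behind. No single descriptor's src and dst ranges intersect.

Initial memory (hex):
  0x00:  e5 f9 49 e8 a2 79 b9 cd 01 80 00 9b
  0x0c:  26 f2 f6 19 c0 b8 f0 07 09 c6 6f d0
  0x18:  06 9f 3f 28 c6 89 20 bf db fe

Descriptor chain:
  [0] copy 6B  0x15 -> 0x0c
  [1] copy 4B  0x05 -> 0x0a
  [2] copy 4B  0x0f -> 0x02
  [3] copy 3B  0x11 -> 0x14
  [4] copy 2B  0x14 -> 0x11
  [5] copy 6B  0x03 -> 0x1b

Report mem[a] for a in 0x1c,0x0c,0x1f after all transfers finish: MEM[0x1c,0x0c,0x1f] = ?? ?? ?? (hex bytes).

[0] 0x15->0x0c len=6 : c6 6f d0 06 9f 3f
[1] 0x05->0x0a len=4 : 79 b9 cd 01
[2] 0x0f->0x02 len=4 : 06 9f 3f f0
[3] 0x11->0x14 len=3 : 3f f0 07
[4] 0x14->0x11 len=2 : 3f f0
[5] 0x03->0x1b len=6 : 9f 3f f0 b9 cd 01
query mem[0x1c]=0x3f, mem[0x0c]=0xcd, mem[0x1f]=0xcd

MEM[0x1c,0x0c,0x1f] = 3f cd cd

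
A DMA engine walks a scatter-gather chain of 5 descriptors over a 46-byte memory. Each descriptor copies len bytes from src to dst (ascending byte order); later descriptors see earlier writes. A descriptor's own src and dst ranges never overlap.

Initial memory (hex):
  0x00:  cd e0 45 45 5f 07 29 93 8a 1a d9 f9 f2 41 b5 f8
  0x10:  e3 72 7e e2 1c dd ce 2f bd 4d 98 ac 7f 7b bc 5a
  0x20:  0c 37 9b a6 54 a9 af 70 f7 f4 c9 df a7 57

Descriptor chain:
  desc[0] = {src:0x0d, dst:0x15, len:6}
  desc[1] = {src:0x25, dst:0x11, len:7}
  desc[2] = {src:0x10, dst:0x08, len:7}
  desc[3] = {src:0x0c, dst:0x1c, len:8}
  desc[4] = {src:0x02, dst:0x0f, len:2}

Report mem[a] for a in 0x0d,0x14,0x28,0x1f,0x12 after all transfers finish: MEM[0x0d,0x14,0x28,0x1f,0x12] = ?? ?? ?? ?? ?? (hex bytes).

MEM[0x0d,0x14,0x28,0x1f,0x12] = f4 f7 f7 f8 af

[0] 0x0d->0x15 len=6 : 41 b5 f8 e3 72 7e
[1] 0x25->0x11 len=7 : a9 af 70 f7 f4 c9 df
[2] 0x10->0x08 len=7 : e3 a9 af 70 f7 f4 c9
[3] 0x0c->0x1c len=8 : f7 f4 c9 f8 e3 a9 af 70
[4] 0x02->0x0f len=2 : 45 45
query mem[0x0d]=0xf4, mem[0x14]=0xf7, mem[0x28]=0xf7, mem[0x1f]=0xf8, mem[0x12]=0xaf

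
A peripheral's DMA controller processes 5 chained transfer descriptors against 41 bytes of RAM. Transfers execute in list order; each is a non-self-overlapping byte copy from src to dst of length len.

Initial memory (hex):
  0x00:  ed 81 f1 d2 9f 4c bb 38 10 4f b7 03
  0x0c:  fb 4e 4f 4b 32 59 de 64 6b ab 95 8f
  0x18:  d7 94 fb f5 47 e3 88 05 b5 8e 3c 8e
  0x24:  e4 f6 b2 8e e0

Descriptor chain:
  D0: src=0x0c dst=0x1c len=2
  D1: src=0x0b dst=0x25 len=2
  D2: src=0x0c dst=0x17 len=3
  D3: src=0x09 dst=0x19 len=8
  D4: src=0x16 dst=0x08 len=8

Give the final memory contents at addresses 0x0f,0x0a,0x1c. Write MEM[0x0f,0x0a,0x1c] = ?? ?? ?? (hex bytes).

MEM[0x0f,0x0a,0x1c] = 4e 4e fb

#0 dst[0x1c+2] := {0xfb,0x4e}
#1 dst[0x25+2] := {0x03,0xfb}
#2 dst[0x17+3] := {0xfb,0x4e,0x4f}
#3 dst[0x19+8] := {0x4f,0xb7,0x03,0xfb,0x4e,0x4f,0x4b,0x32}
#4 dst[0x08+8] := {0x95,0xfb,0x4e,0x4f,0xb7,0x03,0xfb,0x4e}
query mem[0x0f]=0x4e, mem[0x0a]=0x4e, mem[0x1c]=0xfb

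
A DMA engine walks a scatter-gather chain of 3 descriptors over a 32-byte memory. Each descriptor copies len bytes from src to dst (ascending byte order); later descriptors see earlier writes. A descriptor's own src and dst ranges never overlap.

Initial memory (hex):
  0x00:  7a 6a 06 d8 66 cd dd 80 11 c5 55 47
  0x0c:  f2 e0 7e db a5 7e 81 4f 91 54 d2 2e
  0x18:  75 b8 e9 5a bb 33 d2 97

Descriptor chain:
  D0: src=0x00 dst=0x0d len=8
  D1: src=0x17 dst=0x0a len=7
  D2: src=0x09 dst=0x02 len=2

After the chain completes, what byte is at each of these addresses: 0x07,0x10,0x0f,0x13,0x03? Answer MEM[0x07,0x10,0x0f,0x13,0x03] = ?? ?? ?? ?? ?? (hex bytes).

MEM[0x07,0x10,0x0f,0x13,0x03] = 80 33 bb dd 2e

D0: mem[0x0d..0x14] <- [7a 6a 06 d8 66 cd dd 80]
D1: mem[0x0a..0x10] <- [2e 75 b8 e9 5a bb 33]
D2: mem[0x02..0x03] <- [c5 2e]
query mem[0x07]=0x80, mem[0x10]=0x33, mem[0x0f]=0xbb, mem[0x13]=0xdd, mem[0x03]=0x2e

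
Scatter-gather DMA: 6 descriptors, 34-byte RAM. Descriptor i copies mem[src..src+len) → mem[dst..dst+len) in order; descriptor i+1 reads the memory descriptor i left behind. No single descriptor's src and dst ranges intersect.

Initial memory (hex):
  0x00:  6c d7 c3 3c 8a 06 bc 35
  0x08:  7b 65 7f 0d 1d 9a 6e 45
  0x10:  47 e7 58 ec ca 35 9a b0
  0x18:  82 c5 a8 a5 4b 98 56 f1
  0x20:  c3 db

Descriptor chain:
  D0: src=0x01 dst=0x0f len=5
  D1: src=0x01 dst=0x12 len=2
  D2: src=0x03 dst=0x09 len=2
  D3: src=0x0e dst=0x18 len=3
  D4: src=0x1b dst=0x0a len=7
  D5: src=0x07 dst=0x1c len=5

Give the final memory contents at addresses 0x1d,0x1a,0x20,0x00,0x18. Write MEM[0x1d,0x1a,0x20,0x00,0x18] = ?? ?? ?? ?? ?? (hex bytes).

MEM[0x1d,0x1a,0x20,0x00,0x18] = 7b c3 4b 6c 6e

[0] 0x01->0x0f len=5 : d7 c3 3c 8a 06
[1] 0x01->0x12 len=2 : d7 c3
[2] 0x03->0x09 len=2 : 3c 8a
[3] 0x0e->0x18 len=3 : 6e d7 c3
[4] 0x1b->0x0a len=7 : a5 4b 98 56 f1 c3 db
[5] 0x07->0x1c len=5 : 35 7b 3c a5 4b
query mem[0x1d]=0x7b, mem[0x1a]=0xc3, mem[0x20]=0x4b, mem[0x00]=0x6c, mem[0x18]=0x6e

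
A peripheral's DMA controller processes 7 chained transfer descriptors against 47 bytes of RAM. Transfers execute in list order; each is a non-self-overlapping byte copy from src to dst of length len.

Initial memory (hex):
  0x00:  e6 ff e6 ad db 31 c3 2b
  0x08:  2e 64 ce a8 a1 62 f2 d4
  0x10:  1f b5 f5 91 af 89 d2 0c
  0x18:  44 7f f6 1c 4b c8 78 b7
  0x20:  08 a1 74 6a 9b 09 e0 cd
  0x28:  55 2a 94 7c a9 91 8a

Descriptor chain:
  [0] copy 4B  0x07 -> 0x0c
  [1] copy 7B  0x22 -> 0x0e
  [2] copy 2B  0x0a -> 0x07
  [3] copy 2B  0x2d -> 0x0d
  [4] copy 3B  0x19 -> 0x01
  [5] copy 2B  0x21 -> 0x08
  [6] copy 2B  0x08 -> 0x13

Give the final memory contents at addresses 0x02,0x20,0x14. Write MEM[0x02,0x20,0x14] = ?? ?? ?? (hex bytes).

MEM[0x02,0x20,0x14] = f6 08 74

D0: mem[0x0c..0x0f] <- [2b 2e 64 ce]
D1: mem[0x0e..0x14] <- [74 6a 9b 09 e0 cd 55]
D2: mem[0x07..0x08] <- [ce a8]
D3: mem[0x0d..0x0e] <- [91 8a]
D4: mem[0x01..0x03] <- [7f f6 1c]
D5: mem[0x08..0x09] <- [a1 74]
D6: mem[0x13..0x14] <- [a1 74]
query mem[0x02]=0xf6, mem[0x20]=0x08, mem[0x14]=0x74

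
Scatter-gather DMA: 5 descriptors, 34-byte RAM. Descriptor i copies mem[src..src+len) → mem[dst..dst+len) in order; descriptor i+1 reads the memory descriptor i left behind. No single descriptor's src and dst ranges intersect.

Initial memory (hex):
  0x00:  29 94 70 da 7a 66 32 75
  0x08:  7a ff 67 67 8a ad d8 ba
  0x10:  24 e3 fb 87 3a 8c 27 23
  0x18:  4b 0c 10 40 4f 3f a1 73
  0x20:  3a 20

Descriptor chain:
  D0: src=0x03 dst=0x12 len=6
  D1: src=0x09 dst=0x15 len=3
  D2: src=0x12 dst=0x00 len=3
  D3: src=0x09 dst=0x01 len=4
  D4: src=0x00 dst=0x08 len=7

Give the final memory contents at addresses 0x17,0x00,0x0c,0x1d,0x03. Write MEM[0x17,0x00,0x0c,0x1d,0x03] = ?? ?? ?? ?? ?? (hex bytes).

D0: mem[0x12..0x17] <- [da 7a 66 32 75 7a]
D1: mem[0x15..0x17] <- [ff 67 67]
D2: mem[0x00..0x02] <- [da 7a 66]
D3: mem[0x01..0x04] <- [ff 67 67 8a]
D4: mem[0x08..0x0e] <- [da ff 67 67 8a 66 32]
query mem[0x17]=0x67, mem[0x00]=0xda, mem[0x0c]=0x8a, mem[0x1d]=0x3f, mem[0x03]=0x67

MEM[0x17,0x00,0x0c,0x1d,0x03] = 67 da 8a 3f 67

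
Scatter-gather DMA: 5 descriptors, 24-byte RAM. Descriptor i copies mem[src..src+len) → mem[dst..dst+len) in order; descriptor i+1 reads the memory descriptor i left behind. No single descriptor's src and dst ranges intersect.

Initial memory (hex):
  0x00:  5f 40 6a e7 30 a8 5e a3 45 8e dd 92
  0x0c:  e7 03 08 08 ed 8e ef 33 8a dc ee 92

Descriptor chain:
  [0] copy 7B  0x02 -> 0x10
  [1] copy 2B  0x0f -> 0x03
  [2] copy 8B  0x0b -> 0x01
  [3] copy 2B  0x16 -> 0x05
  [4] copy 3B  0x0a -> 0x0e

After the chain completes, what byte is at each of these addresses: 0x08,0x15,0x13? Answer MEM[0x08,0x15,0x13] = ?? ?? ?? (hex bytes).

#0 dst[0x10+7] := {0x6a,0xe7,0x30,0xa8,0x5e,0xa3,0x45}
#1 dst[0x03+2] := {0x08,0x6a}
#2 dst[0x01+8] := {0x92,0xe7,0x03,0x08,0x08,0x6a,0xe7,0x30}
#3 dst[0x05+2] := {0x45,0x92}
#4 dst[0x0e+3] := {0xdd,0x92,0xe7}
query mem[0x08]=0x30, mem[0x15]=0xa3, mem[0x13]=0xa8

MEM[0x08,0x15,0x13] = 30 a3 a8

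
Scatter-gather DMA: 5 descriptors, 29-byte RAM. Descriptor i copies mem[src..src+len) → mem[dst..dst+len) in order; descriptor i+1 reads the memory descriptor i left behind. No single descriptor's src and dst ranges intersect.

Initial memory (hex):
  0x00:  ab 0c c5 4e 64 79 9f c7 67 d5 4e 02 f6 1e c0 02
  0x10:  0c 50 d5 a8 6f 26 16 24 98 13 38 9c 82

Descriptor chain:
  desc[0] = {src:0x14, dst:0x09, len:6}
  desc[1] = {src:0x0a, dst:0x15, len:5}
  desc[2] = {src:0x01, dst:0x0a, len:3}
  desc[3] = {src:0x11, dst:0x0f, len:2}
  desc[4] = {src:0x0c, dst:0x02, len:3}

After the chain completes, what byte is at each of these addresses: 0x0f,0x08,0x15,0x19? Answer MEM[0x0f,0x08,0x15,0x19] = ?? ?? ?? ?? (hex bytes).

MEM[0x0f,0x08,0x15,0x19] = 50 67 26 13

[0] 0x14->0x09 len=6 : 6f 26 16 24 98 13
[1] 0x0a->0x15 len=5 : 26 16 24 98 13
[2] 0x01->0x0a len=3 : 0c c5 4e
[3] 0x11->0x0f len=2 : 50 d5
[4] 0x0c->0x02 len=3 : 4e 98 13
query mem[0x0f]=0x50, mem[0x08]=0x67, mem[0x15]=0x26, mem[0x19]=0x13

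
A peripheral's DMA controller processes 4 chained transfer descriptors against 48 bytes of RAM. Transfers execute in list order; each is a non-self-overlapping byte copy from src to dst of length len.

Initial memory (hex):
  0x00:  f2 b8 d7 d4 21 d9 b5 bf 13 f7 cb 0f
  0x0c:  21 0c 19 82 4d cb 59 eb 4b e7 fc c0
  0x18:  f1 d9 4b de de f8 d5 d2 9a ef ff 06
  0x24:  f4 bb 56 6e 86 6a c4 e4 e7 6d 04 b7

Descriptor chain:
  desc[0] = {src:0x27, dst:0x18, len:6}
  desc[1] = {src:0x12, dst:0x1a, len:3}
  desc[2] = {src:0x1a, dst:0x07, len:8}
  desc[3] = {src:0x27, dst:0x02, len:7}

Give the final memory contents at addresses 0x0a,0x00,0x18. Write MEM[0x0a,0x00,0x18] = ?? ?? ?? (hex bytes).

[0] 0x27->0x18 len=6 : 6e 86 6a c4 e4 e7
[1] 0x12->0x1a len=3 : 59 eb 4b
[2] 0x1a->0x07 len=8 : 59 eb 4b e7 d5 d2 9a ef
[3] 0x27->0x02 len=7 : 6e 86 6a c4 e4 e7 6d
query mem[0x0a]=0xe7, mem[0x00]=0xf2, mem[0x18]=0x6e

MEM[0x0a,0x00,0x18] = e7 f2 6e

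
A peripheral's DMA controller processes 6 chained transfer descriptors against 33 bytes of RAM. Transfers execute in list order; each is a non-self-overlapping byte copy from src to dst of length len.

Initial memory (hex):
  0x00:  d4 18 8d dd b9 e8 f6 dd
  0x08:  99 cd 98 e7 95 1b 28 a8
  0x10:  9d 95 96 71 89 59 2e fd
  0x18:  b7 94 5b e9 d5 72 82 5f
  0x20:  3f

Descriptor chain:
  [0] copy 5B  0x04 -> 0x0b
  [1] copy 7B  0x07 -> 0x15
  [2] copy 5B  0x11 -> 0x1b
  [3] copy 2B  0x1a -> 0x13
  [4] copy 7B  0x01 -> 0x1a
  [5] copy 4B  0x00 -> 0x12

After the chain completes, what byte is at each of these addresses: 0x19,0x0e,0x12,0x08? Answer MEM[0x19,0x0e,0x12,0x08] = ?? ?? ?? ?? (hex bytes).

D0: mem[0x0b..0x0f] <- [b9 e8 f6 dd 99]
D1: mem[0x15..0x1b] <- [dd 99 cd 98 b9 e8 f6]
D2: mem[0x1b..0x1f] <- [95 96 71 89 dd]
D3: mem[0x13..0x14] <- [e8 95]
D4: mem[0x1a..0x20] <- [18 8d dd b9 e8 f6 dd]
D5: mem[0x12..0x15] <- [d4 18 8d dd]
query mem[0x19]=0xb9, mem[0x0e]=0xdd, mem[0x12]=0xd4, mem[0x08]=0x99

MEM[0x19,0x0e,0x12,0x08] = b9 dd d4 99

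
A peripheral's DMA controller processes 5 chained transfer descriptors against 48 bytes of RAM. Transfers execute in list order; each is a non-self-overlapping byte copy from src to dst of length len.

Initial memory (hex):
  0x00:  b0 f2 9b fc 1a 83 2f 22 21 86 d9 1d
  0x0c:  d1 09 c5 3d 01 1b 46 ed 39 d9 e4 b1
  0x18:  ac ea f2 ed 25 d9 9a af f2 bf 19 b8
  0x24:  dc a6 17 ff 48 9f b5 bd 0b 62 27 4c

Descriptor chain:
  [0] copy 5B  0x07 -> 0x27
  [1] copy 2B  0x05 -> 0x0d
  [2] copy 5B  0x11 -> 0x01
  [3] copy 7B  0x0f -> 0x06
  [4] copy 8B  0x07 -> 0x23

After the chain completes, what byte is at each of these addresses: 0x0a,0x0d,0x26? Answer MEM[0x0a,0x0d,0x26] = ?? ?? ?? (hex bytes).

[0] 0x07->0x27 len=5 : 22 21 86 d9 1d
[1] 0x05->0x0d len=2 : 83 2f
[2] 0x11->0x01 len=5 : 1b 46 ed 39 d9
[3] 0x0f->0x06 len=7 : 3d 01 1b 46 ed 39 d9
[4] 0x07->0x23 len=8 : 01 1b 46 ed 39 d9 83 2f
query mem[0x0a]=0xed, mem[0x0d]=0x83, mem[0x26]=0xed

MEM[0x0a,0x0d,0x26] = ed 83 ed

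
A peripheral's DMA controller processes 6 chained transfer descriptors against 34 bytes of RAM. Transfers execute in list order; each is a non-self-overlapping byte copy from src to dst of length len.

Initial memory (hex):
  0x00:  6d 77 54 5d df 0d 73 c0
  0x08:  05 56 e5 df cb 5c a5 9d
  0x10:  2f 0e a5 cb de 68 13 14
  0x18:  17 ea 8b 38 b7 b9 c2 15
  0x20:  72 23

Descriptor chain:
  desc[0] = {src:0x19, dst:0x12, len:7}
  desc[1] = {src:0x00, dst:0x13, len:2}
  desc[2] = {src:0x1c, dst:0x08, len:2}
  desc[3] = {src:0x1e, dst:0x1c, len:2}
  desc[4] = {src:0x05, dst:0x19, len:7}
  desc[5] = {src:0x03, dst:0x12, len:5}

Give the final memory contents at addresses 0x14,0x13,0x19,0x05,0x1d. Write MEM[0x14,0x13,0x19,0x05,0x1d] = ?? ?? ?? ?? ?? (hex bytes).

MEM[0x14,0x13,0x19,0x05,0x1d] = 0d df 0d 0d b9

  after D0: wrote 7B at 0x12 = ea8b38b7b9c215
  after D1: wrote 2B at 0x13 = 6d77
  after D2: wrote 2B at 0x08 = b7b9
  after D3: wrote 2B at 0x1c = c215
  after D4: wrote 7B at 0x19 = 0d73c0b7b9e5df
  after D5: wrote 5B at 0x12 = 5ddf0d73c0
query mem[0x14]=0x0d, mem[0x13]=0xdf, mem[0x19]=0x0d, mem[0x05]=0x0d, mem[0x1d]=0xb9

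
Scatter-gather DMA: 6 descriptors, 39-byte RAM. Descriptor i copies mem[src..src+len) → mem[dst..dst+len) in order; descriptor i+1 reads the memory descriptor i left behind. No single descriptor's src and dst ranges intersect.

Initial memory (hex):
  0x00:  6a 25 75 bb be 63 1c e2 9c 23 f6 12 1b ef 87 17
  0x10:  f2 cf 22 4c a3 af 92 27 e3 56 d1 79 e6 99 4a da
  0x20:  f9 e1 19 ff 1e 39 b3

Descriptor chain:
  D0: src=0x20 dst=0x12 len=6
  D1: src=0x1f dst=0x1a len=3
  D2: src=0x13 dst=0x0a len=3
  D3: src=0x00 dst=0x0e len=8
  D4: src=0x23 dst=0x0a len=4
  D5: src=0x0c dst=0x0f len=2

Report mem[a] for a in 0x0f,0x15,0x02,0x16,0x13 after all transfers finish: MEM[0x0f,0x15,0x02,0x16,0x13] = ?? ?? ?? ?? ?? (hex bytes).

MEM[0x0f,0x15,0x02,0x16,0x13] = 39 e2 75 1e 63

  after D0: wrote 6B at 0x12 = f9e119ff1e39
  after D1: wrote 3B at 0x1a = daf9e1
  after D2: wrote 3B at 0x0a = e119ff
  after D3: wrote 8B at 0x0e = 6a2575bbbe631ce2
  after D4: wrote 4B at 0x0a = ff1e39b3
  after D5: wrote 2B at 0x0f = 39b3
query mem[0x0f]=0x39, mem[0x15]=0xe2, mem[0x02]=0x75, mem[0x16]=0x1e, mem[0x13]=0x63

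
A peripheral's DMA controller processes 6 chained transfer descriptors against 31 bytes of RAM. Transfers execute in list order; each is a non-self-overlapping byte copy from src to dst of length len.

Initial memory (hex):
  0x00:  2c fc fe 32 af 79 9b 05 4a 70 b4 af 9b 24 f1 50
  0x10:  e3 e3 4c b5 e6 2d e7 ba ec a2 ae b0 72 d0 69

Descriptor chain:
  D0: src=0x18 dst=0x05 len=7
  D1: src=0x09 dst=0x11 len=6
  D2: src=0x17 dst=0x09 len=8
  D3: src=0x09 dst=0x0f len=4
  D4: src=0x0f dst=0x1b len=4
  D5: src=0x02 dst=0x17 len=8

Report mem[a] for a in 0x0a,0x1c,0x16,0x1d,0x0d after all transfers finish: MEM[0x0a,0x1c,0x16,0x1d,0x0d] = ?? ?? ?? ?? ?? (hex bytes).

D0: mem[0x05..0x0b] <- [ec a2 ae b0 72 d0 69]
D1: mem[0x11..0x16] <- [72 d0 69 9b 24 f1]
D2: mem[0x09..0x10] <- [ba ec a2 ae b0 72 d0 69]
D3: mem[0x0f..0x12] <- [ba ec a2 ae]
D4: mem[0x1b..0x1e] <- [ba ec a2 ae]
D5: mem[0x17..0x1e] <- [fe 32 af ec a2 ae b0 ba]
query mem[0x0a]=0xec, mem[0x1c]=0xae, mem[0x16]=0xf1, mem[0x1d]=0xb0, mem[0x0d]=0xb0

MEM[0x0a,0x1c,0x16,0x1d,0x0d] = ec ae f1 b0 b0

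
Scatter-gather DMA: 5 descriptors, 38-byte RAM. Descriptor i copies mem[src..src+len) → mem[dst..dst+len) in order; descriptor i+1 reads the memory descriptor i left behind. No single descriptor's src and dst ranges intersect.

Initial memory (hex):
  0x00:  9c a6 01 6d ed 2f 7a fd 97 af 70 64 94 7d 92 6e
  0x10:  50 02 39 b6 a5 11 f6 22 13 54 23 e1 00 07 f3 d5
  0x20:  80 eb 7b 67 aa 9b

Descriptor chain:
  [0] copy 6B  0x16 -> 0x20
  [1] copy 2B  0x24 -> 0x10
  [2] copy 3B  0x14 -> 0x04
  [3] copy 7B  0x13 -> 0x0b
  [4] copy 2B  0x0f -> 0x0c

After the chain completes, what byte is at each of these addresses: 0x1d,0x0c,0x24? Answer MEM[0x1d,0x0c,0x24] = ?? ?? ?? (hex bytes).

MEM[0x1d,0x0c,0x24] = 07 22 23

D0: mem[0x20..0x25] <- [f6 22 13 54 23 e1]
D1: mem[0x10..0x11] <- [23 e1]
D2: mem[0x04..0x06] <- [a5 11 f6]
D3: mem[0x0b..0x11] <- [b6 a5 11 f6 22 13 54]
D4: mem[0x0c..0x0d] <- [22 13]
query mem[0x1d]=0x07, mem[0x0c]=0x22, mem[0x24]=0x23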